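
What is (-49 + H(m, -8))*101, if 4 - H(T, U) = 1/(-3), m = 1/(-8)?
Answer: -13534/3 ≈ -4511.3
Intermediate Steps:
m = -1/8 (m = 1*(-1/8) = -1/8 ≈ -0.12500)
H(T, U) = 13/3 (H(T, U) = 4 - 1/(-3) = 4 - (-1)/3 = 4 - 1*(-1/3) = 4 + 1/3 = 13/3)
(-49 + H(m, -8))*101 = (-49 + 13/3)*101 = -134/3*101 = -13534/3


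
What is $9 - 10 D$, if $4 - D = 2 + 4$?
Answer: $29$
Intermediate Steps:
$D = -2$ ($D = 4 - \left(2 + 4\right) = 4 - 6 = -2$)
$9 - 10 D = 9 - -20 = 9 + 20 = 29$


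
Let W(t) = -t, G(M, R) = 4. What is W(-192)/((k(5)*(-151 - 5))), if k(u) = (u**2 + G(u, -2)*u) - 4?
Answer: -16/533 ≈ -0.030019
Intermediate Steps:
k(u) = -4 + u**2 + 4*u (k(u) = (u**2 + 4*u) - 4 = -4 + u**2 + 4*u)
W(-192)/((k(5)*(-151 - 5))) = (-1*(-192))/(((-4 + 5**2 + 4*5)*(-151 - 5))) = 192/(((-4 + 25 + 20)*(-156))) = 192/((41*(-156))) = 192/(-6396) = 192*(-1/6396) = -16/533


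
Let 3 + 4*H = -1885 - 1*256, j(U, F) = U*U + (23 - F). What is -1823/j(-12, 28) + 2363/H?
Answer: -1305585/74504 ≈ -17.524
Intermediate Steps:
j(U, F) = 23 + U² - F (j(U, F) = U² + (23 - F) = 23 + U² - F)
H = -536 (H = -¾ + (-1885 - 1*256)/4 = -¾ + (-1885 - 256)/4 = -¾ + (¼)*(-2141) = -¾ - 2141/4 = -536)
-1823/j(-12, 28) + 2363/H = -1823/(23 + (-12)² - 1*28) + 2363/(-536) = -1823/(23 + 144 - 28) + 2363*(-1/536) = -1823/139 - 2363/536 = -1305585/74504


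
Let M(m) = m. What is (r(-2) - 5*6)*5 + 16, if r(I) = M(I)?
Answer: -144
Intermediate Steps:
r(I) = I
(r(-2) - 5*6)*5 + 16 = (-2 - 5*6)*5 + 16 = (-2 - 30)*5 + 16 = -32*5 + 16 = -160 + 16 = -144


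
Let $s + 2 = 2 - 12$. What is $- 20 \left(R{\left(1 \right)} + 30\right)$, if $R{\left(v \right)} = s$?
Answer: $-360$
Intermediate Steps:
$s = -12$ ($s = -2 + \left(2 - 12\right) = -2 - 10 = -12$)
$R{\left(v \right)} = -12$
$- 20 \left(R{\left(1 \right)} + 30\right) = - 20 \left(-12 + 30\right) = \left(-20\right) 18 = -360$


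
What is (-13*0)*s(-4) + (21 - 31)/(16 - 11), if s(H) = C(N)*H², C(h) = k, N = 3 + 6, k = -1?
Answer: -2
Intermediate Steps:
N = 9
C(h) = -1
s(H) = -H²
(-13*0)*s(-4) + (21 - 31)/(16 - 11) = (-13*0)*(-1*(-4)²) + (21 - 31)/(16 - 11) = 0*(-1*16) - 10/5 = 0*(-16) - 10*⅕ = 0 - 2 = -2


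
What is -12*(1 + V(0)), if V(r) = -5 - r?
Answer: 48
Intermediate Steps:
-12*(1 + V(0)) = -12*(1 + (-5 - 1*0)) = -12*(1 + (-5 + 0)) = -12*(1 - 5) = -12*(-4) = 48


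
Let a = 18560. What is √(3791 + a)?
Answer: √22351 ≈ 149.50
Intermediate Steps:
√(3791 + a) = √(3791 + 18560) = √22351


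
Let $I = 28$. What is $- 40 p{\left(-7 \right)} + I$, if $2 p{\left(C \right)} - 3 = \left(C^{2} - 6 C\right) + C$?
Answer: $-1712$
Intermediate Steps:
$p{\left(C \right)} = \frac{3}{2} + \frac{C^{2}}{2} - \frac{5 C}{2}$ ($p{\left(C \right)} = \frac{3}{2} + \frac{\left(C^{2} - 6 C\right) + C}{2} = \frac{3}{2} + \frac{C^{2} - 5 C}{2} = \frac{3}{2} + \left(\frac{C^{2}}{2} - \frac{5 C}{2}\right) = \frac{3}{2} + \frac{C^{2}}{2} - \frac{5 C}{2}$)
$- 40 p{\left(-7 \right)} + I = - 40 \left(\frac{3}{2} + \frac{\left(-7\right)^{2}}{2} - - \frac{35}{2}\right) + 28 = - 40 \left(\frac{3}{2} + \frac{1}{2} \cdot 49 + \frac{35}{2}\right) + 28 = - 40 \left(\frac{3}{2} + \frac{49}{2} + \frac{35}{2}\right) + 28 = \left(-40\right) \frac{87}{2} + 28 = -1740 + 28 = -1712$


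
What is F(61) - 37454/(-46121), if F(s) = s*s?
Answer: 171653695/46121 ≈ 3721.8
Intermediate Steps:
F(s) = s**2
F(61) - 37454/(-46121) = 61**2 - 37454/(-46121) = 3721 - 37454*(-1/46121) = 3721 + 37454/46121 = 171653695/46121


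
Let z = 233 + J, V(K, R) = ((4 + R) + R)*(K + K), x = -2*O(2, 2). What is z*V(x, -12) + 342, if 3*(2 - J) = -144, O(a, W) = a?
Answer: 45622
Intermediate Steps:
J = 50 (J = 2 - 1/3*(-144) = 2 + 48 = 50)
x = -4 (x = -2*2 = -4)
V(K, R) = 2*K*(4 + 2*R) (V(K, R) = (4 + 2*R)*(2*K) = 2*K*(4 + 2*R))
z = 283 (z = 233 + 50 = 283)
z*V(x, -12) + 342 = 283*(4*(-4)*(2 - 12)) + 342 = 283*(4*(-4)*(-10)) + 342 = 283*160 + 342 = 45280 + 342 = 45622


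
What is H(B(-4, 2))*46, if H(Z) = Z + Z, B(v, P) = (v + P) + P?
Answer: 0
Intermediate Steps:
B(v, P) = v + 2*P (B(v, P) = (P + v) + P = v + 2*P)
H(Z) = 2*Z
H(B(-4, 2))*46 = (2*(-4 + 2*2))*46 = (2*(-4 + 4))*46 = (2*0)*46 = 0*46 = 0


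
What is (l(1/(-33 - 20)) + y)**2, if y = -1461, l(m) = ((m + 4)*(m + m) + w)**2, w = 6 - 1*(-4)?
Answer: 115830857729074383289/62259690411361 ≈ 1.8604e+6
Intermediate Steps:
w = 10 (w = 6 + 4 = 10)
l(m) = (10 + 2*m*(4 + m))**2 (l(m) = ((m + 4)*(m + m) + 10)**2 = ((4 + m)*(2*m) + 10)**2 = (2*m*(4 + m) + 10)**2 = (10 + 2*m*(4 + m))**2)
(l(1/(-33 - 20)) + y)**2 = (4*(5 + (1/(-33 - 20))**2 + 4/(-33 - 20))**2 - 1461)**2 = (4*(5 + (1/(-53))**2 + 4/(-53))**2 - 1461)**2 = (4*(5 + (-1/53)**2 + 4*(-1/53))**2 - 1461)**2 = (4*(5 + 1/2809 - 4/53)**2 - 1461)**2 = (4*(13834/2809)**2 - 1461)**2 = (4*(191379556/7890481) - 1461)**2 = (765518224/7890481 - 1461)**2 = (-10762474517/7890481)**2 = 115830857729074383289/62259690411361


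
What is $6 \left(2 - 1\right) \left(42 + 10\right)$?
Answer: $312$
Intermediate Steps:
$6 \left(2 - 1\right) \left(42 + 10\right) = 6 \cdot 1 \cdot 52 = 6 \cdot 52 = 312$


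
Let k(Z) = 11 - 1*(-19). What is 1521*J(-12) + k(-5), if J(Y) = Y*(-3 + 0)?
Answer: 54786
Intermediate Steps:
k(Z) = 30 (k(Z) = 11 + 19 = 30)
J(Y) = -3*Y (J(Y) = Y*(-3) = -3*Y)
1521*J(-12) + k(-5) = 1521*(-3*(-12)) + 30 = 1521*36 + 30 = 54756 + 30 = 54786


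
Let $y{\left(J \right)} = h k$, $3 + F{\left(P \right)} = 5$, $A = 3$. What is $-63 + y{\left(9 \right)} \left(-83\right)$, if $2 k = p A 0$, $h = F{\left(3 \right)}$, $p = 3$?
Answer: $-63$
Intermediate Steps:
$F{\left(P \right)} = 2$ ($F{\left(P \right)} = -3 + 5 = 2$)
$h = 2$
$k = 0$ ($k = \frac{3 \cdot 3 \cdot 0}{2} = \frac{9 \cdot 0}{2} = \frac{1}{2} \cdot 0 = 0$)
$y{\left(J \right)} = 0$ ($y{\left(J \right)} = 2 \cdot 0 = 0$)
$-63 + y{\left(9 \right)} \left(-83\right) = -63 + 0 \left(-83\right) = -63 + 0 = -63$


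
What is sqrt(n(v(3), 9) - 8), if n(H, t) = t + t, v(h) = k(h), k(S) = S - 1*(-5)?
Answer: sqrt(10) ≈ 3.1623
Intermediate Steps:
k(S) = 5 + S (k(S) = S + 5 = 5 + S)
v(h) = 5 + h
n(H, t) = 2*t
sqrt(n(v(3), 9) - 8) = sqrt(2*9 - 8) = sqrt(18 - 8) = sqrt(10)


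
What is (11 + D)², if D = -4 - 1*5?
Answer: 4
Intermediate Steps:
D = -9 (D = -4 - 5 = -9)
(11 + D)² = (11 - 9)² = 2² = 4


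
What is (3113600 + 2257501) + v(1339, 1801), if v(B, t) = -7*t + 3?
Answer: 5358497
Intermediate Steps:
v(B, t) = 3 - 7*t
(3113600 + 2257501) + v(1339, 1801) = (3113600 + 2257501) + (3 - 7*1801) = 5371101 + (3 - 12607) = 5371101 - 12604 = 5358497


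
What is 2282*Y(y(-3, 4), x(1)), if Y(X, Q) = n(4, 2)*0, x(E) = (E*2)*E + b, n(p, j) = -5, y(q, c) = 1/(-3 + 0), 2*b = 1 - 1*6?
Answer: 0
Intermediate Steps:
b = -5/2 (b = (1 - 1*6)/2 = (1 - 6)/2 = (1/2)*(-5) = -5/2 ≈ -2.5000)
y(q, c) = -1/3 (y(q, c) = 1/(-3) = -1/3)
x(E) = -5/2 + 2*E**2 (x(E) = (E*2)*E - 5/2 = (2*E)*E - 5/2 = 2*E**2 - 5/2 = -5/2 + 2*E**2)
Y(X, Q) = 0 (Y(X, Q) = -5*0 = 0)
2282*Y(y(-3, 4), x(1)) = 2282*0 = 0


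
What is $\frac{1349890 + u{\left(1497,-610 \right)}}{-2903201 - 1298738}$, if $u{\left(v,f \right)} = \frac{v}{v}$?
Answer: $- \frac{1349891}{4201939} \approx -0.32125$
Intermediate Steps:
$u{\left(v,f \right)} = 1$
$\frac{1349890 + u{\left(1497,-610 \right)}}{-2903201 - 1298738} = \frac{1349890 + 1}{-2903201 - 1298738} = \frac{1349891}{-4201939} = 1349891 \left(- \frac{1}{4201939}\right) = - \frac{1349891}{4201939}$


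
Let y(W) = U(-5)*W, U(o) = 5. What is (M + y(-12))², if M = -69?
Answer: 16641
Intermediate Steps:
y(W) = 5*W
(M + y(-12))² = (-69 + 5*(-12))² = (-69 - 60)² = (-129)² = 16641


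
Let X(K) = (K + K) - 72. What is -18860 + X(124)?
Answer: -18684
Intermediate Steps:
X(K) = -72 + 2*K (X(K) = 2*K - 72 = -72 + 2*K)
-18860 + X(124) = -18860 + (-72 + 2*124) = -18860 + (-72 + 248) = -18860 + 176 = -18684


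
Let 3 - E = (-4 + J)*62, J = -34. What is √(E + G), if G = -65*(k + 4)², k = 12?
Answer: I*√14281 ≈ 119.5*I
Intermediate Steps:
E = 2359 (E = 3 - (-4 - 34)*62 = 3 - (-38)*62 = 3 - 1*(-2356) = 3 + 2356 = 2359)
G = -16640 (G = -65*(12 + 4)² = -65*16² = -65*256 = -16640)
√(E + G) = √(2359 - 16640) = √(-14281) = I*√14281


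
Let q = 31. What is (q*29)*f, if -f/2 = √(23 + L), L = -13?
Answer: -1798*√10 ≈ -5685.8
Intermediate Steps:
f = -2*√10 (f = -2*√(23 - 13) = -2*√10 ≈ -6.3246)
(q*29)*f = (31*29)*(-2*√10) = 899*(-2*√10) = -1798*√10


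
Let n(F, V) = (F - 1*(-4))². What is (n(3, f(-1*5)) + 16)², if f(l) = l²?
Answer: 4225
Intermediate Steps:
n(F, V) = (4 + F)² (n(F, V) = (F + 4)² = (4 + F)²)
(n(3, f(-1*5)) + 16)² = ((4 + 3)² + 16)² = (7² + 16)² = (49 + 16)² = 65² = 4225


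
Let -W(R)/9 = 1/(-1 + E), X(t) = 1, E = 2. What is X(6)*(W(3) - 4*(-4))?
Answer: 7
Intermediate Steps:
W(R) = -9 (W(R) = -9/(-1 + 2) = -9/1 = -9*1 = -9)
X(6)*(W(3) - 4*(-4)) = 1*(-9 - 4*(-4)) = 1*(-9 + 16) = 1*7 = 7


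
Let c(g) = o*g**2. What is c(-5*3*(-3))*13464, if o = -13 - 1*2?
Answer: -408969000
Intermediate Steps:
o = -15 (o = -13 - 2 = -15)
c(g) = -15*g**2
c(-5*3*(-3))*13464 = -15*(-5*3*(-3))**2*13464 = -15*(-15*(-3))**2*13464 = -15*45**2*13464 = -15*2025*13464 = -30375*13464 = -408969000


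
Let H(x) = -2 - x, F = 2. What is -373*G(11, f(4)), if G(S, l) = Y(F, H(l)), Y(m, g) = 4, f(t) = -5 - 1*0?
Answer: -1492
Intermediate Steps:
f(t) = -5 (f(t) = -5 + 0 = -5)
G(S, l) = 4
-373*G(11, f(4)) = -373*4 = -1492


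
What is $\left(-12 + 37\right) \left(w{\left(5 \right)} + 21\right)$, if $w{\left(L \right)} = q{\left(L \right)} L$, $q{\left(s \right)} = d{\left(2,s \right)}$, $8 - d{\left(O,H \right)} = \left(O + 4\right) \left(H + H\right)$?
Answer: $-5975$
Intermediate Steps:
$d{\left(O,H \right)} = 8 - 2 H \left(4 + O\right)$ ($d{\left(O,H \right)} = 8 - \left(O + 4\right) \left(H + H\right) = 8 - \left(4 + O\right) 2 H = 8 - 2 H \left(4 + O\right)$)
$q{\left(s \right)} = 8 - 12 s$ ($q{\left(s \right)} = 8 - 8 s - 2 s 2 = 8 - 8 s - 4 s = 8 - 12 s$)
$w{\left(L \right)} = L \left(8 - 12 L\right)$ ($w{\left(L \right)} = \left(8 - 12 L\right) L = L \left(8 - 12 L\right)$)
$\left(-12 + 37\right) \left(w{\left(5 \right)} + 21\right) = \left(-12 + 37\right) \left(4 \cdot 5 \left(2 - 15\right) + 21\right) = 25 \left(4 \cdot 5 \left(2 - 15\right) + 21\right) = 25 \left(4 \cdot 5 \left(-13\right) + 21\right) = 25 \left(-260 + 21\right) = 25 \left(-239\right) = -5975$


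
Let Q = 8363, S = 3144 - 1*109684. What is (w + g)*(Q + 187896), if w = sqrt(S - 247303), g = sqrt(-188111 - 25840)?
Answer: 196259*I*(sqrt(213951) + sqrt(353843)) ≈ 2.0752e+8*I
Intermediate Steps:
g = I*sqrt(213951) (g = sqrt(-213951) = I*sqrt(213951) ≈ 462.55*I)
S = -106540 (S = 3144 - 109684 = -106540)
w = I*sqrt(353843) (w = sqrt(-106540 - 247303) = sqrt(-353843) = I*sqrt(353843) ≈ 594.85*I)
(w + g)*(Q + 187896) = (I*sqrt(353843) + I*sqrt(213951))*(8363 + 187896) = (I*sqrt(213951) + I*sqrt(353843))*196259 = 196259*I*sqrt(213951) + 196259*I*sqrt(353843)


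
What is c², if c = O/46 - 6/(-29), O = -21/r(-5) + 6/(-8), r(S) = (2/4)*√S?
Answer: -18564939/142364480 + 21357*I*√5/306820 ≈ -0.1304 + 0.15565*I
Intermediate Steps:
r(S) = √S/2 (r(S) = (2*(¼))*√S = √S/2)
O = -¾ + 42*I*√5/5 (O = -21*(-2*I*√5/5) + 6/(-8) = -21*(-2*I*√5/5) + 6*(-⅛) = -21*(-2*I*√5/5) - ¾ = -(-42)*I*√5/5 - ¾ = 42*I*√5/5 - ¾ = -¾ + 42*I*√5/5 ≈ -0.75 + 18.783*I)
c = 1017/5336 + 21*I*√5/115 (c = (-¾ + 42*I*√5/5)/46 - 6/(-29) = (-¾ + 42*I*√5/5)*(1/46) - 6*(-1/29) = (-3/184 + 21*I*√5/115) + 6/29 = 1017/5336 + 21*I*√5/115 ≈ 0.19059 + 0.40833*I)
c² = (1017/5336 + 21*I*√5/115)²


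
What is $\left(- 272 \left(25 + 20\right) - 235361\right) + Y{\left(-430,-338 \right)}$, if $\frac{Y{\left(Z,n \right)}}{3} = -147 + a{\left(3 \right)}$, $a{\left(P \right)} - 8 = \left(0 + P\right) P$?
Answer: $-247991$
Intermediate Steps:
$a{\left(P \right)} = 8 + P^{2}$ ($a{\left(P \right)} = 8 + \left(0 + P\right) P = 8 + P P = 8 + P^{2}$)
$Y{\left(Z,n \right)} = -390$ ($Y{\left(Z,n \right)} = 3 \left(-147 + \left(8 + 3^{2}\right)\right) = 3 \left(-147 + \left(8 + 9\right)\right) = 3 \left(-147 + 17\right) = 3 \left(-130\right) = -390$)
$\left(- 272 \left(25 + 20\right) - 235361\right) + Y{\left(-430,-338 \right)} = \left(- 272 \left(25 + 20\right) - 235361\right) - 390 = \left(\left(-272\right) 45 - 235361\right) - 390 = \left(-12240 - 235361\right) - 390 = -247601 - 390 = -247991$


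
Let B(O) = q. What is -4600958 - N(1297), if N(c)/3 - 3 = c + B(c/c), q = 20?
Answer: -4604918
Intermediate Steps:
B(O) = 20
N(c) = 69 + 3*c (N(c) = 9 + 3*(c + 20) = 9 + 3*(20 + c) = 9 + (60 + 3*c) = 69 + 3*c)
-4600958 - N(1297) = -4600958 - (69 + 3*1297) = -4600958 - (69 + 3891) = -4600958 - 1*3960 = -4600958 - 3960 = -4604918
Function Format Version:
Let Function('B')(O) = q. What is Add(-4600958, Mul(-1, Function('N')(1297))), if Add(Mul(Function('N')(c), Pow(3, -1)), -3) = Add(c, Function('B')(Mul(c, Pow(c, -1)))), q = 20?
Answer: -4604918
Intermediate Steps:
Function('B')(O) = 20
Function('N')(c) = Add(69, Mul(3, c)) (Function('N')(c) = Add(9, Mul(3, Add(c, 20))) = Add(9, Mul(3, Add(20, c))) = Add(9, Add(60, Mul(3, c))) = Add(69, Mul(3, c)))
Add(-4600958, Mul(-1, Function('N')(1297))) = Add(-4600958, Mul(-1, Add(69, Mul(3, 1297)))) = Add(-4600958, Mul(-1, Add(69, 3891))) = Add(-4600958, Mul(-1, 3960)) = Add(-4600958, -3960) = -4604918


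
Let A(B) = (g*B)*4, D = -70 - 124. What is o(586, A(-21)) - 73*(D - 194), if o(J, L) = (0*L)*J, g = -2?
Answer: 28324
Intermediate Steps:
D = -194
A(B) = -8*B (A(B) = -2*B*4 = -8*B)
o(J, L) = 0 (o(J, L) = 0*J = 0)
o(586, A(-21)) - 73*(D - 194) = 0 - 73*(-194 - 194) = 0 - 73*(-388) = 0 - 1*(-28324) = 0 + 28324 = 28324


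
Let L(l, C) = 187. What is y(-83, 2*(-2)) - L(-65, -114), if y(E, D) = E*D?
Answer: 145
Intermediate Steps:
y(E, D) = D*E
y(-83, 2*(-2)) - L(-65, -114) = (2*(-2))*(-83) - 1*187 = -4*(-83) - 187 = 332 - 187 = 145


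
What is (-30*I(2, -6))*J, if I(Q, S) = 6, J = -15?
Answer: 2700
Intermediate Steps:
(-30*I(2, -6))*J = -30*6*(-15) = -180*(-15) = 2700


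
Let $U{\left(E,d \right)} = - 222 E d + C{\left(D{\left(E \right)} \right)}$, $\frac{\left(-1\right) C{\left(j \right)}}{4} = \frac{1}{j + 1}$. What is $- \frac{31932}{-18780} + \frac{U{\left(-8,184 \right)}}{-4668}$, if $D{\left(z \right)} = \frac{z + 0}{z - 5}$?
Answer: $- \frac{2619705568}{38353455} \approx -68.304$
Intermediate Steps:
$D{\left(z \right)} = \frac{z}{-5 + z}$
$C{\left(j \right)} = - \frac{4}{1 + j}$ ($C{\left(j \right)} = - \frac{4}{j + 1} = - \frac{4}{1 + j}$)
$U{\left(E,d \right)} = - \frac{4}{1 + \frac{E}{-5 + E}} - 222 E d$ ($U{\left(E,d \right)} = - 222 E d - \frac{4}{1 + \frac{E}{-5 + E}} = - \frac{4}{1 + \frac{E}{-5 + E}} - 222 E d$)
$- \frac{31932}{-18780} + \frac{U{\left(-8,184 \right)}}{-4668} = - \frac{31932}{-18780} + \frac{2 \frac{1}{-5 + 2 \left(-8\right)} \left(10 - -16 - \left(-888\right) 184 \left(-5 + 2 \left(-8\right)\right)\right)}{-4668} = \left(-31932\right) \left(- \frac{1}{18780}\right) + \frac{2 \left(10 + 16 - \left(-888\right) 184 \left(-5 - 16\right)\right)}{-5 - 16} \left(- \frac{1}{4668}\right) = \frac{2661}{1565} + \frac{2 \left(10 + 16 - \left(-888\right) 184 \left(-21\right)\right)}{-21} \left(- \frac{1}{4668}\right) = \frac{2661}{1565} + 2 \left(- \frac{1}{21}\right) \left(10 + 16 - 3431232\right) \left(- \frac{1}{4668}\right) = \frac{2661}{1565} + 2 \left(- \frac{1}{21}\right) \left(-3431206\right) \left(- \frac{1}{4668}\right) = \frac{2661}{1565} + \frac{6862412}{21} \left(- \frac{1}{4668}\right) = \frac{2661}{1565} - \frac{1715603}{24507} = - \frac{2619705568}{38353455}$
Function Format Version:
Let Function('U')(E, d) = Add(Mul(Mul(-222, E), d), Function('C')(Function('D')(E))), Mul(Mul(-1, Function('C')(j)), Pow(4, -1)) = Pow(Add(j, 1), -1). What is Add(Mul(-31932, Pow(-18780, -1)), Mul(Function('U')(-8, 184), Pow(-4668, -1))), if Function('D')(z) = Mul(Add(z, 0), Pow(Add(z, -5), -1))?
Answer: Rational(-2619705568, 38353455) ≈ -68.304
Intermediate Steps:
Function('D')(z) = Mul(z, Pow(Add(-5, z), -1))
Function('C')(j) = Mul(-4, Pow(Add(1, j), -1)) (Function('C')(j) = Mul(-4, Pow(Add(j, 1), -1)) = Mul(-4, Pow(Add(1, j), -1)))
Function('U')(E, d) = Add(Mul(-4, Pow(Add(1, Mul(E, Pow(Add(-5, E), -1))), -1)), Mul(-222, E, d)) (Function('U')(E, d) = Add(Mul(Mul(-222, E), d), Mul(-4, Pow(Add(1, Mul(E, Pow(Add(-5, E), -1))), -1))) = Add(Mul(-222, E, d), Mul(-4, Pow(Add(1, Mul(E, Pow(Add(-5, E), -1))), -1))) = Add(Mul(-4, Pow(Add(1, Mul(E, Pow(Add(-5, E), -1))), -1)), Mul(-222, E, d)))
Add(Mul(-31932, Pow(-18780, -1)), Mul(Function('U')(-8, 184), Pow(-4668, -1))) = Add(Mul(-31932, Pow(-18780, -1)), Mul(Mul(2, Pow(Add(-5, Mul(2, -8)), -1), Add(10, Mul(-2, -8), Mul(-111, -8, 184, Add(-5, Mul(2, -8))))), Pow(-4668, -1))) = Add(Mul(-31932, Rational(-1, 18780)), Mul(Mul(2, Pow(Add(-5, -16), -1), Add(10, 16, Mul(-111, -8, 184, Add(-5, -16)))), Rational(-1, 4668))) = Add(Rational(2661, 1565), Mul(Mul(2, Pow(-21, -1), Add(10, 16, Mul(-111, -8, 184, -21))), Rational(-1, 4668))) = Add(Rational(2661, 1565), Mul(Mul(2, Rational(-1, 21), Add(10, 16, -3431232)), Rational(-1, 4668))) = Add(Rational(2661, 1565), Mul(Mul(2, Rational(-1, 21), -3431206), Rational(-1, 4668))) = Add(Rational(2661, 1565), Mul(Rational(6862412, 21), Rational(-1, 4668))) = Add(Rational(2661, 1565), Rational(-1715603, 24507)) = Rational(-2619705568, 38353455)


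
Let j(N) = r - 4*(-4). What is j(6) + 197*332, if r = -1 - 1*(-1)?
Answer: 65420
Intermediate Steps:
r = 0 (r = -1 + 1 = 0)
j(N) = 16 (j(N) = 0 - 4*(-4) = 0 + 16 = 16)
j(6) + 197*332 = 16 + 197*332 = 16 + 65404 = 65420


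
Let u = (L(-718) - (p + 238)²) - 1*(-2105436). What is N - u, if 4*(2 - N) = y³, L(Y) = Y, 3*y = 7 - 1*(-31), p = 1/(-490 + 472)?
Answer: -663748511/324 ≈ -2.0486e+6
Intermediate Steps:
p = -1/18 (p = 1/(-18) = -1/18 ≈ -0.055556)
y = 38/3 (y = (7 - 1*(-31))/3 = (7 + 31)/3 = (⅓)*38 = 38/3 ≈ 12.667)
N = -13664/27 (N = 2 - (38/3)³/4 = 2 - ¼*54872/27 = 2 - 13718/27 = -13664/27 ≈ -506.07)
u = 663584543/324 (u = (-718 - (-1/18 + 238)²) - 1*(-2105436) = (-718 - (4283/18)²) + 2105436 = (-718 - 1*18344089/324) + 2105436 = (-718 - 18344089/324) + 2105436 = -18576721/324 + 2105436 = 663584543/324 ≈ 2.0481e+6)
N - u = -13664/27 - 1*663584543/324 = -13664/27 - 663584543/324 = -663748511/324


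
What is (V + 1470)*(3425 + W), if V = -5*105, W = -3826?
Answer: -378945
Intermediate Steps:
V = -525
(V + 1470)*(3425 + W) = (-525 + 1470)*(3425 - 3826) = 945*(-401) = -378945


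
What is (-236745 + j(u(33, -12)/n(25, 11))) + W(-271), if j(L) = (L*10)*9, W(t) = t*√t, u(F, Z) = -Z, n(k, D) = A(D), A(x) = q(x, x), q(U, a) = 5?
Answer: -236529 - 271*I*√271 ≈ -2.3653e+5 - 4461.2*I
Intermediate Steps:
A(x) = 5
n(k, D) = 5
W(t) = t^(3/2)
j(L) = 90*L (j(L) = (10*L)*9 = 90*L)
(-236745 + j(u(33, -12)/n(25, 11))) + W(-271) = (-236745 + 90*(-1*(-12)/5)) + (-271)^(3/2) = (-236745 + 90*(12*(⅕))) - 271*I*√271 = (-236745 + 90*(12/5)) - 271*I*√271 = (-236745 + 216) - 271*I*√271 = -236529 - 271*I*√271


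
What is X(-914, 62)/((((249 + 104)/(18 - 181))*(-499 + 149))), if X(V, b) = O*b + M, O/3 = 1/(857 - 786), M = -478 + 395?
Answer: -930241/8772050 ≈ -0.10605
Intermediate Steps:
M = -83
O = 3/71 (O = 3/(857 - 786) = 3/71 ≈ 0.042253)
X(V, b) = -83 + 3*b/71 (X(V, b) = 3*b/71 - 83 = -83 + 3*b/71)
X(-914, 62)/((((249 + 104)/(18 - 181))*(-499 + 149))) = (-83 + (3/71)*62)/((((249 + 104)/(18 - 181))*(-499 + 149))) = (-83 + 186/71)/(((353/(-163))*(-350))) = -5707/(71*((353*(-1/163))*(-350))) = -5707/(71*((-353/163*(-350)))) = -5707/(71*123550/163) = -5707/71*163/123550 = -930241/8772050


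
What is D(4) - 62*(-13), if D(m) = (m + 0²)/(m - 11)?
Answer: 5638/7 ≈ 805.43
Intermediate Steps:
D(m) = m/(-11 + m) (D(m) = (m + 0)/(-11 + m) = m/(-11 + m))
D(4) - 62*(-13) = 4/(-11 + 4) - 62*(-13) = 4/(-7) + 806 = 4*(-⅐) + 806 = -4/7 + 806 = 5638/7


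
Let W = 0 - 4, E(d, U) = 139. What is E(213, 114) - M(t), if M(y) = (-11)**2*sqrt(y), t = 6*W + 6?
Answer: 139 - 363*I*sqrt(2) ≈ 139.0 - 513.36*I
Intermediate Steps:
W = -4
t = -18 (t = 6*(-4) + 6 = -24 + 6 = -18)
M(y) = 121*sqrt(y)
E(213, 114) - M(t) = 139 - 121*sqrt(-18) = 139 - 121*3*I*sqrt(2) = 139 - 363*I*sqrt(2)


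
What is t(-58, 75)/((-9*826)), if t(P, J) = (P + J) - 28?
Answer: 11/7434 ≈ 0.0014797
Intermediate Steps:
t(P, J) = -28 + J + P (t(P, J) = (J + P) - 28 = -28 + J + P)
t(-58, 75)/((-9*826)) = (-28 + 75 - 58)/((-9*826)) = -11/(-7434) = -11*(-1/7434) = 11/7434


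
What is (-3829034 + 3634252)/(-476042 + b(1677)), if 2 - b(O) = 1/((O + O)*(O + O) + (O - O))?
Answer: 2191164269112/5355124388641 ≈ 0.40917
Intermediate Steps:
b(O) = 2 - 1/(4*O²) (b(O) = 2 - 1/((O + O)*(O + O) + (O - O)) = 2 - 1/((2*O)*(2*O) + 0) = 2 - 1/(4*O² + 0) = 2 - 1/(4*O²))
(-3829034 + 3634252)/(-476042 + b(1677)) = (-3829034 + 3634252)/(-476042 + (2 - ¼/1677²)) = -194782/(-476042 + (2 - ¼*1/2812329)) = -194782/(-476042 + (2 - 1/11249316)) = -194782/(-476042 + 22498631/11249316) = -194782/(-5355124388641/11249316) = -194782*(-11249316/5355124388641) = 2191164269112/5355124388641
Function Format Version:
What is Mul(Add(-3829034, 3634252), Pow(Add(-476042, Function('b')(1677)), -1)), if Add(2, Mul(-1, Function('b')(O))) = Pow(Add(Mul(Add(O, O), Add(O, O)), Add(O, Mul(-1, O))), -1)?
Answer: Rational(2191164269112, 5355124388641) ≈ 0.40917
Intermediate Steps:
Function('b')(O) = Add(2, Mul(Rational(-1, 4), Pow(O, -2))) (Function('b')(O) = Add(2, Mul(-1, Pow(Add(Mul(Add(O, O), Add(O, O)), Add(O, Mul(-1, O))), -1))) = Add(2, Mul(-1, Pow(Add(Mul(Mul(2, O), Mul(2, O)), 0), -1))) = Add(2, Mul(-1, Pow(Add(Mul(4, Pow(O, 2)), 0), -1))) = Add(2, Mul(-1, Pow(Mul(4, Pow(O, 2)), -1))) = Add(2, Mul(-1, Mul(Rational(1, 4), Pow(O, -2)))) = Add(2, Mul(Rational(-1, 4), Pow(O, -2))))
Mul(Add(-3829034, 3634252), Pow(Add(-476042, Function('b')(1677)), -1)) = Mul(Add(-3829034, 3634252), Pow(Add(-476042, Add(2, Mul(Rational(-1, 4), Pow(1677, -2)))), -1)) = Mul(-194782, Pow(Add(-476042, Add(2, Mul(Rational(-1, 4), Rational(1, 2812329)))), -1)) = Mul(-194782, Pow(Add(-476042, Add(2, Rational(-1, 11249316))), -1)) = Mul(-194782, Pow(Add(-476042, Rational(22498631, 11249316)), -1)) = Mul(-194782, Pow(Rational(-5355124388641, 11249316), -1)) = Mul(-194782, Rational(-11249316, 5355124388641)) = Rational(2191164269112, 5355124388641)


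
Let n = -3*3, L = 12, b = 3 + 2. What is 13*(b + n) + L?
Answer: -40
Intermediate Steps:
b = 5
n = -9
13*(b + n) + L = 13*(5 - 9) + 12 = 13*(-4) + 12 = -52 + 12 = -40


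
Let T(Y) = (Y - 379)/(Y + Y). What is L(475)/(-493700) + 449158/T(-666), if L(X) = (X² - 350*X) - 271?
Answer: 14768500598176/25795825 ≈ 5.7252e+5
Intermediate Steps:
L(X) = -271 + X² - 350*X
T(Y) = (-379 + Y)/(2*Y) (T(Y) = (-379 + Y)/((2*Y)) = (-379 + Y)*(1/(2*Y)) = (-379 + Y)/(2*Y))
L(475)/(-493700) + 449158/T(-666) = (-271 + 475² - 350*475)/(-493700) + 449158/(((½)*(-379 - 666)/(-666))) = (-271 + 225625 - 166250)*(-1/493700) + 449158/(((½)*(-1/666)*(-1045))) = 59104*(-1/493700) + 449158/(1045/1332) = -14776/123425 + 449158*(1332/1045) = -14776/123425 + 598278456/1045 = 14768500598176/25795825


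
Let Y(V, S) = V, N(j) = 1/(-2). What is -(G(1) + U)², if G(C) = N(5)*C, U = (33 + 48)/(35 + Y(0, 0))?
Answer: -16129/4900 ≈ -3.2916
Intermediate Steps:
N(j) = -½
U = 81/35 (U = (33 + 48)/(35 + 0) = 81/35 ≈ 2.3143)
G(C) = -C/2
-(G(1) + U)² = -(-½*1 + 81/35)² = -(-½ + 81/35)² = -(127/70)² = -1*16129/4900 = -16129/4900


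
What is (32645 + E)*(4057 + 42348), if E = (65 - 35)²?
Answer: 1556655725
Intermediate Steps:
E = 900 (E = 30² = 900)
(32645 + E)*(4057 + 42348) = (32645 + 900)*(4057 + 42348) = 33545*46405 = 1556655725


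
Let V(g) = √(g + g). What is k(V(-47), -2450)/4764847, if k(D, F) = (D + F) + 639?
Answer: -1811/4764847 + I*√94/4764847 ≈ -0.00038008 + 2.0348e-6*I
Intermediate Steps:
V(g) = √2*√g (V(g) = √(2*g) = √2*√g)
k(D, F) = 639 + D + F
k(V(-47), -2450)/4764847 = (639 + √2*√(-47) - 2450)/4764847 = (639 + √2*(I*√47) - 2450)*(1/4764847) = (639 + I*√94 - 2450)*(1/4764847) = (-1811 + I*√94)*(1/4764847) = -1811/4764847 + I*√94/4764847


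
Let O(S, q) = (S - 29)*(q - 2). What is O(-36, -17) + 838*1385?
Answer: 1161865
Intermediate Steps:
O(S, q) = (-29 + S)*(-2 + q)
O(-36, -17) + 838*1385 = (58 - 29*(-17) - 2*(-36) - 36*(-17)) + 838*1385 = (58 + 493 + 72 + 612) + 1160630 = 1235 + 1160630 = 1161865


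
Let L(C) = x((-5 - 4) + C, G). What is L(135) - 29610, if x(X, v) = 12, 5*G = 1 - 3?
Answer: -29598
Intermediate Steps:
G = -⅖ (G = (1 - 3)/5 = (⅕)*(-2) = -⅖ ≈ -0.40000)
L(C) = 12
L(135) - 29610 = 12 - 29610 = -29598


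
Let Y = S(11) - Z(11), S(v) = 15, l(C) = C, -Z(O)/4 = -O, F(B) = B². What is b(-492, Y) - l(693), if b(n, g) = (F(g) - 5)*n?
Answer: -412005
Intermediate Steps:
Z(O) = 4*O (Z(O) = -(-4)*O = 4*O)
Y = -29 (Y = 15 - 4*11 = 15 - 1*44 = 15 - 44 = -29)
b(n, g) = n*(-5 + g²) (b(n, g) = (g² - 5)*n = (-5 + g²)*n = n*(-5 + g²))
b(-492, Y) - l(693) = -492*(-5 + (-29)²) - 1*693 = -492*(-5 + 841) - 693 = -492*836 - 693 = -411312 - 693 = -412005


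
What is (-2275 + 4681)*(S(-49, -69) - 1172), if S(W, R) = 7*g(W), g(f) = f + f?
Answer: -4470348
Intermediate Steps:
g(f) = 2*f
S(W, R) = 14*W (S(W, R) = 7*(2*W) = 14*W)
(-2275 + 4681)*(S(-49, -69) - 1172) = (-2275 + 4681)*(14*(-49) - 1172) = 2406*(-686 - 1172) = 2406*(-1858) = -4470348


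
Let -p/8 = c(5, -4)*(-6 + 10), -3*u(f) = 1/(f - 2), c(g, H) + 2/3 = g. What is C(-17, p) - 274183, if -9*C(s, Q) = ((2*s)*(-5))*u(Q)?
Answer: -520673602/1899 ≈ -2.7418e+5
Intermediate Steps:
c(g, H) = -⅔ + g
u(f) = -1/(3*(-2 + f)) (u(f) = -1/(3*(f - 2)) = -1/(3*(-2 + f)))
p = -416/3 (p = -8*(-⅔ + 5)*(-6 + 10) = -104*4/3 = -8*52/3 = -416/3 ≈ -138.67)
C(s, Q) = -10*s/(9*(-6 + 3*Q)) (C(s, Q) = -(2*s)*(-5)*(-1/(-6 + 3*Q))/9 = -(-10*s)*(-1/(-6 + 3*Q))/9 = -10*s/(9*(-6 + 3*Q)))
C(-17, p) - 274183 = -10*(-17)/(-54 + 27*(-416/3)) - 274183 = -10*(-17)/(-54 - 3744) - 274183 = -10*(-17)/(-3798) - 274183 = -10*(-17)*(-1/3798) - 274183 = -85/1899 - 274183 = -520673602/1899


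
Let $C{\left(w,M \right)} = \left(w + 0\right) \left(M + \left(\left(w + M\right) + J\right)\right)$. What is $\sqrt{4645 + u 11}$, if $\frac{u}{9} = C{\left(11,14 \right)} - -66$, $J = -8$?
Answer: $\sqrt{44938} \approx 211.99$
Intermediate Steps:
$C{\left(w,M \right)} = w \left(-8 + w + 2 M\right)$ ($C{\left(w,M \right)} = \left(w + 0\right) \left(M - \left(8 - M - w\right)\right) = w \left(M - \left(8 - M - w\right)\right) = w \left(M + \left(-8 + M + w\right)\right) = w \left(-8 + w + 2 M\right)$)
$u = 3663$ ($u = 9 \left(11 \left(-8 + 11 + 2 \cdot 14\right) - -66\right) = 9 \left(11 \left(-8 + 11 + 28\right) + 66\right) = 9 \left(11 \cdot 31 + 66\right) = 9 \left(341 + 66\right) = 9 \cdot 407 = 3663$)
$\sqrt{4645 + u 11} = \sqrt{4645 + 3663 \cdot 11} = \sqrt{4645 + 40293} = \sqrt{44938}$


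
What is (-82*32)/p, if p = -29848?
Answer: 8/91 ≈ 0.087912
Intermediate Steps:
(-82*32)/p = -82*32/(-29848) = -2624*(-1/29848) = 8/91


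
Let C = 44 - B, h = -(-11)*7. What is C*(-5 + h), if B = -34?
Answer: 5616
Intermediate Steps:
h = 77 (h = -1*(-77) = 77)
C = 78 (C = 44 - 1*(-34) = 44 + 34 = 78)
C*(-5 + h) = 78*(-5 + 77) = 78*72 = 5616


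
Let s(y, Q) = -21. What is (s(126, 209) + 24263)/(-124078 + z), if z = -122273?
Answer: -24242/246351 ≈ -0.098404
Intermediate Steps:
(s(126, 209) + 24263)/(-124078 + z) = (-21 + 24263)/(-124078 - 122273) = 24242/(-246351) = 24242*(-1/246351) = -24242/246351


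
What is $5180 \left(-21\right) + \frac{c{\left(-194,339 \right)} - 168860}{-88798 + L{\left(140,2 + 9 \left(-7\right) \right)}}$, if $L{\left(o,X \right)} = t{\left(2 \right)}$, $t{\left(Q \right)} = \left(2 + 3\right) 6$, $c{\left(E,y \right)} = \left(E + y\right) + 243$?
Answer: $- \frac{1207001821}{11096} \approx -1.0878 \cdot 10^{5}$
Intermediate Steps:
$c{\left(E,y \right)} = 243 + E + y$
$t{\left(Q \right)} = 30$ ($t{\left(Q \right)} = 5 \cdot 6 = 30$)
$L{\left(o,X \right)} = 30$
$5180 \left(-21\right) + \frac{c{\left(-194,339 \right)} - 168860}{-88798 + L{\left(140,2 + 9 \left(-7\right) \right)}} = 5180 \left(-21\right) + \frac{\left(243 - 194 + 339\right) - 168860}{-88798 + 30} = -108780 + \frac{388 - 168860}{-88768} = -108780 - - \frac{21059}{11096} = -108780 + \frac{21059}{11096} = - \frac{1207001821}{11096}$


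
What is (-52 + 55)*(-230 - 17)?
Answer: -741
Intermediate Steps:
(-52 + 55)*(-230 - 17) = 3*(-247) = -741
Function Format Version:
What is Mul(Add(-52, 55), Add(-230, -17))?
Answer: -741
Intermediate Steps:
Mul(Add(-52, 55), Add(-230, -17)) = Mul(3, -247) = -741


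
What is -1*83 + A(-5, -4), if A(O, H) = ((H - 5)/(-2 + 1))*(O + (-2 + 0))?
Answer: -146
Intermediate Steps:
A(O, H) = (-2 + O)*(5 - H) (A(O, H) = ((-5 + H)/(-1))*(O - 2) = ((-5 + H)*(-1))*(-2 + O) = (5 - H)*(-2 + O) = (-2 + O)*(5 - H))
-1*83 + A(-5, -4) = -1*83 + (-10 + 2*(-4) + 5*(-5) - 1*(-4)*(-5)) = -83 + (-10 - 8 - 25 - 20) = -83 - 63 = -146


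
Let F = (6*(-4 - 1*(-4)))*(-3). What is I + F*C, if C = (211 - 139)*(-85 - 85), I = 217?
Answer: 217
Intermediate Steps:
C = -12240 (C = 72*(-170) = -12240)
F = 0 (F = (6*(-4 + 4))*(-3) = (6*0)*(-3) = 0*(-3) = 0)
I + F*C = 217 + 0*(-12240) = 217 + 0 = 217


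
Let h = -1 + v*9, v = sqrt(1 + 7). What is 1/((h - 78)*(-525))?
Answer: 79/2936325 + 6*sqrt(2)/978775 ≈ 3.5574e-5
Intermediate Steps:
v = 2*sqrt(2) (v = sqrt(8) = 2*sqrt(2) ≈ 2.8284)
h = -1 + 18*sqrt(2) (h = -1 + (2*sqrt(2))*9 = -1 + 18*sqrt(2) ≈ 24.456)
1/((h - 78)*(-525)) = 1/((-1 + 18*sqrt(2)) - 78*(-525)) = -1/525/(-79 + 18*sqrt(2)) = -1/(525*(-79 + 18*sqrt(2)))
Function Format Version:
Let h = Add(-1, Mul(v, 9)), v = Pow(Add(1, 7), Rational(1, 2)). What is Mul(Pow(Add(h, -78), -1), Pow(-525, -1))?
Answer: Add(Rational(79, 2936325), Mul(Rational(6, 978775), Pow(2, Rational(1, 2)))) ≈ 3.5574e-5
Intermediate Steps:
v = Mul(2, Pow(2, Rational(1, 2))) (v = Pow(8, Rational(1, 2)) = Mul(2, Pow(2, Rational(1, 2))) ≈ 2.8284)
h = Add(-1, Mul(18, Pow(2, Rational(1, 2)))) (h = Add(-1, Mul(Mul(2, Pow(2, Rational(1, 2))), 9)) = Add(-1, Mul(18, Pow(2, Rational(1, 2)))) ≈ 24.456)
Mul(Pow(Add(h, -78), -1), Pow(-525, -1)) = Mul(Pow(Add(Add(-1, Mul(18, Pow(2, Rational(1, 2)))), -78), -1), Pow(-525, -1)) = Mul(Pow(Add(-79, Mul(18, Pow(2, Rational(1, 2)))), -1), Rational(-1, 525)) = Mul(Rational(-1, 525), Pow(Add(-79, Mul(18, Pow(2, Rational(1, 2)))), -1))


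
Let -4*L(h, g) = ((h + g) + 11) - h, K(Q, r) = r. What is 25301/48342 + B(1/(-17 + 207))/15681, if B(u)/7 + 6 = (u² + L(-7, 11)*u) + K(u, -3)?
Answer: 1184349693347/2280469796850 ≈ 0.51934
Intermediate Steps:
L(h, g) = -11/4 - g/4 (L(h, g) = -(((h + g) + 11) - h)/4 = -(((g + h) + 11) - h)/4 = -((11 + g + h) - h)/4 = -(11 + g)/4 = -11/4 - g/4)
B(u) = -63 + 7*u² - 77*u/2 (B(u) = -42 + 7*((u² + (-11/4 - ¼*11)*u) - 3) = -42 + 7*((u² + (-11/4 - 11/4)*u) - 3) = -42 + 7*((u² - 11*u/2) - 3) = -42 + 7*(-3 + u² - 11*u/2) = -42 + (-21 + 7*u² - 77*u/2) = -63 + 7*u² - 77*u/2)
25301/48342 + B(1/(-17 + 207))/15681 = 25301/48342 + (-63 + 7*(1/(-17 + 207))² - 77/(2*(-17 + 207)))/15681 = 25301*(1/48342) + (-63 + 7*(1/190)² - 77/2/190)*(1/15681) = 25301/48342 + (-63 + 7*(1/190)² - 77/2*1/190)*(1/15681) = 25301/48342 + (-63 + 7*(1/36100) - 77/380)*(1/15681) = 25301/48342 + (-63 + 7/36100 - 77/380)*(1/15681) = 25301/48342 - 570402/9025*1/15681 = 25301/48342 - 190134/47173675 = 1184349693347/2280469796850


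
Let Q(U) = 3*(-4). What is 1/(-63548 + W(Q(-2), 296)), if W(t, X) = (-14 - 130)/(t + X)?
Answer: -71/4511944 ≈ -1.5736e-5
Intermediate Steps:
Q(U) = -12
W(t, X) = -144/(X + t)
1/(-63548 + W(Q(-2), 296)) = 1/(-63548 - 144/(296 - 12)) = 1/(-63548 - 144/284) = 1/(-63548 - 144*1/284) = 1/(-63548 - 36/71) = 1/(-4511944/71) = -71/4511944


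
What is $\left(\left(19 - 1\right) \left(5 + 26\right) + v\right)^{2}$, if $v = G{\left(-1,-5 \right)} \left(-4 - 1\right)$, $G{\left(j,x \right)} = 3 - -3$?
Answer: $278784$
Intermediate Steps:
$G{\left(j,x \right)} = 6$ ($G{\left(j,x \right)} = 3 + 3 = 6$)
$v = -30$ ($v = 6 \left(-4 - 1\right) = 6 \left(-5\right) = -30$)
$\left(\left(19 - 1\right) \left(5 + 26\right) + v\right)^{2} = \left(\left(19 - 1\right) \left(5 + 26\right) - 30\right)^{2} = \left(18 \cdot 31 - 30\right)^{2} = \left(558 - 30\right)^{2} = 528^{2} = 278784$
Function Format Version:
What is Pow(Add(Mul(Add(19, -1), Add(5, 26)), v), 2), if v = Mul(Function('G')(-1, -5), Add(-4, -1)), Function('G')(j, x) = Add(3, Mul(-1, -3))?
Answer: 278784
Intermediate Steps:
Function('G')(j, x) = 6 (Function('G')(j, x) = Add(3, 3) = 6)
v = -30 (v = Mul(6, Add(-4, -1)) = Mul(6, -5) = -30)
Pow(Add(Mul(Add(19, -1), Add(5, 26)), v), 2) = Pow(Add(Mul(Add(19, -1), Add(5, 26)), -30), 2) = Pow(Add(Mul(18, 31), -30), 2) = Pow(Add(558, -30), 2) = Pow(528, 2) = 278784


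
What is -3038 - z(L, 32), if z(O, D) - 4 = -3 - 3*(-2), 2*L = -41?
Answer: -3045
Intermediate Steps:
L = -41/2 (L = (1/2)*(-41) = -41/2 ≈ -20.500)
z(O, D) = 7 (z(O, D) = 4 + (-3 - 3*(-2)) = 4 + (-3 + 6) = 4 + 3 = 7)
-3038 - z(L, 32) = -3038 - 1*7 = -3038 - 7 = -3045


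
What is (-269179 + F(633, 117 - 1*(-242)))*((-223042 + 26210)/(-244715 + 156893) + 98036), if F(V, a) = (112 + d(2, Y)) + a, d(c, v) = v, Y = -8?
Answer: -55086232484752/2091 ≈ -2.6344e+10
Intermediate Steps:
F(V, a) = 104 + a (F(V, a) = (112 - 8) + a = 104 + a)
(-269179 + F(633, 117 - 1*(-242)))*((-223042 + 26210)/(-244715 + 156893) + 98036) = (-269179 + (104 + (117 - 1*(-242))))*((-223042 + 26210)/(-244715 + 156893) + 98036) = (-269179 + (104 + (117 + 242)))*(-196832/(-87822) + 98036) = (-269179 + (104 + 359))*(-196832*(-1/87822) + 98036) = (-269179 + 463)*(98416/43911 + 98036) = -268716*4304957212/43911 = -55086232484752/2091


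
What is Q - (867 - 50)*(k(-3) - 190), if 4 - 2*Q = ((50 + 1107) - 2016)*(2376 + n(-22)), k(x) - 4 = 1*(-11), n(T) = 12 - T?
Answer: 1196046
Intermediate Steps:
k(x) = -7 (k(x) = 4 + 1*(-11) = 4 - 11 = -7)
Q = 1035097 (Q = 2 - ((50 + 1107) - 2016)*(2376 + (12 - 1*(-22)))/2 = 2 - (1157 - 2016)*(2376 + (12 + 22))/2 = 2 - (-859)*(2376 + 34)/2 = 2 - (-859)*2410/2 = 2 - ½*(-2070190) = 2 + 1035095 = 1035097)
Q - (867 - 50)*(k(-3) - 190) = 1035097 - (867 - 50)*(-7 - 190) = 1035097 - 817*(-197) = 1035097 - 1*(-160949) = 1035097 + 160949 = 1196046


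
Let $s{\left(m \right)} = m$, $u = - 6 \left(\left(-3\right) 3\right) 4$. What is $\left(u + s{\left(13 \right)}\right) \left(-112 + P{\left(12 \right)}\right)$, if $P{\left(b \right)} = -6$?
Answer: $-27022$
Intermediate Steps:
$u = 216$ ($u = \left(-6\right) \left(-9\right) 4 = 54 \cdot 4 = 216$)
$\left(u + s{\left(13 \right)}\right) \left(-112 + P{\left(12 \right)}\right) = \left(216 + 13\right) \left(-112 - 6\right) = 229 \left(-118\right) = -27022$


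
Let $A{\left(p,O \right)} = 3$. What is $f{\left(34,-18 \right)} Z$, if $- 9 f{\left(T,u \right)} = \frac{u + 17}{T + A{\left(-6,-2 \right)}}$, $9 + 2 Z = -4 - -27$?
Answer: $\frac{7}{333} \approx 0.021021$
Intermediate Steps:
$Z = 7$ ($Z = - \frac{9}{2} + \frac{-4 - -27}{2} = - \frac{9}{2} + \frac{-4 + 27}{2} = - \frac{9}{2} + \frac{1}{2} \cdot 23 = - \frac{9}{2} + \frac{23}{2} = 7$)
$f{\left(T,u \right)} = - \frac{17 + u}{9 \left(3 + T\right)}$ ($f{\left(T,u \right)} = - \frac{\left(u + 17\right) \frac{1}{T + 3}}{9} = - \frac{\left(17 + u\right) \frac{1}{3 + T}}{9} = - \frac{\frac{1}{3 + T} \left(17 + u\right)}{9} = - \frac{17 + u}{9 \left(3 + T\right)}$)
$f{\left(34,-18 \right)} Z = \frac{-17 - -18}{9 \left(3 + 34\right)} 7 = \frac{-17 + 18}{9 \cdot 37} \cdot 7 = \frac{1}{9} \cdot \frac{1}{37} \cdot 1 \cdot 7 = \frac{1}{333} \cdot 7 = \frac{7}{333}$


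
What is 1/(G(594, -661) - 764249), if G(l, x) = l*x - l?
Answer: -1/1157477 ≈ -8.6395e-7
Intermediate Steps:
G(l, x) = -l + l*x
1/(G(594, -661) - 764249) = 1/(594*(-1 - 661) - 764249) = 1/(594*(-662) - 764249) = 1/(-393228 - 764249) = 1/(-1157477) = -1/1157477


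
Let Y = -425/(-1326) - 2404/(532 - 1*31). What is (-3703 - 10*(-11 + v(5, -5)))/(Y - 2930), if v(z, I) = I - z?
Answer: 15166606/12741503 ≈ 1.1903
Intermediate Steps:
Y = -19443/4342 (Y = -425*(-1/1326) - 2404/(532 - 31) = 25/78 - 2404/501 = -19443/4342 ≈ -4.4779)
(-3703 - 10*(-11 + v(5, -5)))/(Y - 2930) = (-3703 - 10*(-11 + (-5 - 1*5)))/(-19443/4342 - 2930) = (-3703 - 10*(-11 + (-5 - 5)))/(-12741503/4342) = (-3703 - 10*(-11 - 10))*(-4342/12741503) = (-3703 - 10*(-21))*(-4342/12741503) = (-3703 + 210)*(-4342/12741503) = -3493*(-4342/12741503) = 15166606/12741503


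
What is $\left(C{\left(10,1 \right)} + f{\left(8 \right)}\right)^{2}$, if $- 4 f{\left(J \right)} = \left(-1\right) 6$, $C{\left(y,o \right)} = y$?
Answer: $\frac{529}{4} \approx 132.25$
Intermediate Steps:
$f{\left(J \right)} = \frac{3}{2}$ ($f{\left(J \right)} = - \frac{\left(-1\right) 6}{4} = \left(- \frac{1}{4}\right) \left(-6\right) = \frac{3}{2}$)
$\left(C{\left(10,1 \right)} + f{\left(8 \right)}\right)^{2} = \left(10 + \frac{3}{2}\right)^{2} = \left(\frac{23}{2}\right)^{2} = \frac{529}{4}$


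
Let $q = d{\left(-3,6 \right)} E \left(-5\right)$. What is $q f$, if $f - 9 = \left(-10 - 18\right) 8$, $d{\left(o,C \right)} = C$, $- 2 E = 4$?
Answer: $-12900$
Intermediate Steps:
$E = -2$ ($E = \left(- \frac{1}{2}\right) 4 = -2$)
$q = 60$ ($q = 6 \left(-2\right) \left(-5\right) = \left(-12\right) \left(-5\right) = 60$)
$f = -215$ ($f = 9 + \left(-10 - 18\right) 8 = 9 - 224 = -215$)
$q f = 60 \left(-215\right) = -12900$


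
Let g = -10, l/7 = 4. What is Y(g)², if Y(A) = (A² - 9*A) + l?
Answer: 47524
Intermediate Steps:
l = 28 (l = 7*4 = 28)
Y(A) = 28 + A² - 9*A (Y(A) = (A² - 9*A) + 28 = 28 + A² - 9*A)
Y(g)² = (28 + (-10)² - 9*(-10))² = (28 + 100 + 90)² = 218² = 47524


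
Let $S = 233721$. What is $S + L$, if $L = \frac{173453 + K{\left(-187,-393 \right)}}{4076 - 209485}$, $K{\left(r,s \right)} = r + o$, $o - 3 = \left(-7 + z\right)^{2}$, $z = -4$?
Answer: $\frac{48008223499}{205409} \approx 2.3372 \cdot 10^{5}$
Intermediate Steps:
$o = 124$ ($o = 3 + \left(-7 - 4\right)^{2} = 3 + \left(-11\right)^{2} = 3 + 121 = 124$)
$K{\left(r,s \right)} = 124 + r$ ($K{\left(r,s \right)} = r + 124 = 124 + r$)
$L = - \frac{173390}{205409}$ ($L = \frac{173453 + \left(124 - 187\right)}{4076 - 209485} = \frac{173453 - 63}{-205409} = 173390 \left(- \frac{1}{205409}\right) = - \frac{173390}{205409} \approx -0.84412$)
$S + L = 233721 - \frac{173390}{205409} = \frac{48008223499}{205409}$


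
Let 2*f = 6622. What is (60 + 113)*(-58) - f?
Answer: -13345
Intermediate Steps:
f = 3311 (f = (1/2)*6622 = 3311)
(60 + 113)*(-58) - f = (60 + 113)*(-58) - 1*3311 = 173*(-58) - 3311 = -10034 - 3311 = -13345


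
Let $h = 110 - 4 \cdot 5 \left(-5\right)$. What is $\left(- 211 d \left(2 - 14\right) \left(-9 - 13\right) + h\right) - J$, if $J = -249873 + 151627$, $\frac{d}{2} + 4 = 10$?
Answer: $-569992$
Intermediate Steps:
$d = 12$ ($d = -8 + 2 \cdot 10 = -8 + 20 = 12$)
$J = -98246$
$h = 210$ ($h = 110 - 20 \left(-5\right) = 110 - -100 = 110 + 100 = 210$)
$\left(- 211 d \left(2 - 14\right) \left(-9 - 13\right) + h\right) - J = \left(- 211 \cdot 12 \left(2 - 14\right) \left(-9 - 13\right) + 210\right) - -98246 = \left(- 211 \cdot 12 \left(\left(-12\right) \left(-22\right)\right) + 210\right) + 98246 = \left(- 211 \cdot 12 \cdot 264 + 210\right) + 98246 = \left(\left(-211\right) 3168 + 210\right) + 98246 = \left(-668448 + 210\right) + 98246 = -668238 + 98246 = -569992$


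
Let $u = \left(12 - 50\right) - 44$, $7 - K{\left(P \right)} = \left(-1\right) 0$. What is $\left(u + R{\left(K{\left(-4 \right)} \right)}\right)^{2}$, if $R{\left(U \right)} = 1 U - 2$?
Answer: $5929$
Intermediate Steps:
$K{\left(P \right)} = 7$ ($K{\left(P \right)} = 7 - \left(-1\right) 0 = 7 - 0 = 7 + 0 = 7$)
$R{\left(U \right)} = -2 + U$ ($R{\left(U \right)} = U - 2 = -2 + U$)
$u = -82$ ($u = -38 - 44 = -82$)
$\left(u + R{\left(K{\left(-4 \right)} \right)}\right)^{2} = \left(-82 + \left(-2 + 7\right)\right)^{2} = \left(-82 + 5\right)^{2} = \left(-77\right)^{2} = 5929$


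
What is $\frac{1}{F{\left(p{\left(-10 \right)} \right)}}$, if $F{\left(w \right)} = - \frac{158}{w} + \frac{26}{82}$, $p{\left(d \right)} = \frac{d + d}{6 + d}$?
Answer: $- \frac{205}{6413} \approx -0.031966$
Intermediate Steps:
$p{\left(d \right)} = \frac{2 d}{6 + d}$
$F{\left(w \right)} = \frac{13}{41} - \frac{158}{w}$ ($F{\left(w \right)} = - \frac{158}{w} + 26 \cdot \frac{1}{82} = - \frac{158}{w} + \frac{13}{41} = \frac{13}{41} - \frac{158}{w}$)
$\frac{1}{F{\left(p{\left(-10 \right)} \right)}} = \frac{1}{\frac{13}{41} - \frac{158}{2 \left(-10\right) \frac{1}{6 - 10}}} = \frac{1}{\frac{13}{41} - \frac{158}{2 \left(-10\right) \frac{1}{-4}}} = \frac{1}{\frac{13}{41} - \frac{158}{2 \left(-10\right) \left(- \frac{1}{4}\right)}} = \frac{1}{\frac{13}{41} - \frac{158}{5}} = \frac{1}{- \frac{6413}{205}} = - \frac{205}{6413}$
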